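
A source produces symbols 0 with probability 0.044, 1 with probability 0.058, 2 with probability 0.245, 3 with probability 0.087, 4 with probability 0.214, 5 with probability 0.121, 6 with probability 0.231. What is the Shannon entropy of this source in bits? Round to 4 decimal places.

2.5732 bits

H = −Σ pᵢ log₂ pᵢ.
−0.044·log₂(0.044) = 0.1983
−0.058·log₂(0.058) = 0.2383
−0.245·log₂(0.245) = 0.4971
−0.087·log₂(0.087) = 0.3065
−0.214·log₂(0.214) = 0.4760
−0.121·log₂(0.121) = 0.3687
−0.231·log₂(0.231) = 0.4883
Sum ≈ 2.5732 → 2.5732 bits.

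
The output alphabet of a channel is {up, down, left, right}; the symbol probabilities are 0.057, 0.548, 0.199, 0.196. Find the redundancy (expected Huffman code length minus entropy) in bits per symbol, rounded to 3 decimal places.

Entropy H = −Σ p log₂ p ≈ 1.6354 bits.
Huffman merges: 57/1000+49/250→253/1000; 199/1000+253/1000→113/250; 113/250+137/250→1. L = 341/200 ≈ 1.7050.
L − H = 1.7050 − 1.6354 = 0.070 bits.

0.070 bits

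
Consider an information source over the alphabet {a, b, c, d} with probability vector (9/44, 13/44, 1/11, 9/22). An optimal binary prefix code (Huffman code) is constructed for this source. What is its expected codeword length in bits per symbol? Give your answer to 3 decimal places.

Repeatedly combine the two least-probable nodes; the expected code length is the sum of the merged weights.
merge 1/11 + 9/44 → 13/44
merge 13/44 + 13/44 → 13/22
merge 9/22 + 13/22 → 1
L = 13/44 + 13/22 + 1 = 83/44 ≈ 1.886 bits/symbol.

1.886 bits/symbol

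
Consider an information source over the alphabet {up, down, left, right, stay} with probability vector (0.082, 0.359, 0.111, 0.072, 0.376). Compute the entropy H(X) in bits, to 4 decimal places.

1.9824 bits

H = −Σ pᵢ log₂ pᵢ.
−0.082·log₂(0.082) = 0.2959
−0.359·log₂(0.359) = 0.5306
−0.111·log₂(0.111) = 0.3520
−0.072·log₂(0.072) = 0.2733
−0.376·log₂(0.376) = 0.5306
Sum ≈ 1.9824 → 1.9824 bits.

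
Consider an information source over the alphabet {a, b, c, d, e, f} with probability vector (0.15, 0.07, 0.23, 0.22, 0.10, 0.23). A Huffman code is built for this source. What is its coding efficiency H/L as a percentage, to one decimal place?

Entropy H = −Σ p log₂ p ≈ 2.4672 bits.
Huffman merges: 7/100+1/10→17/100; 3/20+17/100→8/25; 11/50+23/100→9/20; 23/100+8/25→11/20; 9/20+11/20→1. L = 249/100 ≈ 2.4900.
Efficiency = H/L = 2.4672/2.4900 = 99.1%.

99.1%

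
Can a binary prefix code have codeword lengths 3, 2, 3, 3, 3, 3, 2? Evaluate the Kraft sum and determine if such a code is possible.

1.125; no

With common denominator 2^3 = 8: Σ 2^(−ℓᵢ) = 1/8 + 2/8 + 1/8 + 1/8 + 1/8 + 1/8 + 2/8 = 9/8 = 1.125.
Kraft's inequality requires Σ ≤ 1; here Σ = 1.125 > 1, so no such prefix code exists.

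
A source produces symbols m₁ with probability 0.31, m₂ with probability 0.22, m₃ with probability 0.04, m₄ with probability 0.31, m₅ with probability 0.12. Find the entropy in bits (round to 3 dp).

2.081 bits

H = −Σ pᵢ log₂ pᵢ.
−0.31·log₂(0.31) = 0.5238
−0.22·log₂(0.22) = 0.4806
−0.04·log₂(0.04) = 0.1858
−0.31·log₂(0.31) = 0.5238
−0.12·log₂(0.12) = 0.3671
Sum ≈ 2.0810 → 2.081 bits.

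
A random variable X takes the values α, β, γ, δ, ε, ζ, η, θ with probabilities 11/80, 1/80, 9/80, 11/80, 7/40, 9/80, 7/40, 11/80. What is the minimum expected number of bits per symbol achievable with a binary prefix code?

Repeatedly combine the two least-probable nodes; the expected code length is the sum of the merged weights.
merge 1/80 + 9/80 → 1/8
merge 9/80 + 1/8 → 19/80
merge 11/80 + 11/80 → 11/40
merge 11/80 + 7/40 → 5/16
merge 7/40 + 19/80 → 33/80
merge 11/40 + 5/16 → 47/80
merge 33/80 + 47/80 → 1
L = 1/8 + 19/80 + 11/40 + 5/16 + 33/80 + 47/80 + 1 = 59/20 = 2.95 bits/symbol.

2.95 bits/symbol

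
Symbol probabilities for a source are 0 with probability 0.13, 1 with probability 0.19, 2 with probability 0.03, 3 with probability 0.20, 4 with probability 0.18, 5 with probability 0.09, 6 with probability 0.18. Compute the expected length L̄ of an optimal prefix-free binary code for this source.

Repeatedly combine the two least-probable nodes; the expected code length is the sum of the merged weights.
merge 3/100 + 9/100 → 3/25
merge 3/25 + 13/100 → 1/4
merge 9/50 + 9/50 → 9/25
merge 19/100 + 1/5 → 39/100
merge 1/4 + 9/25 → 61/100
merge 39/100 + 61/100 → 1
L = 3/25 + 1/4 + 9/25 + 39/100 + 61/100 + 1 = 273/100 = 2.73 bits/symbol.

2.73 bits/symbol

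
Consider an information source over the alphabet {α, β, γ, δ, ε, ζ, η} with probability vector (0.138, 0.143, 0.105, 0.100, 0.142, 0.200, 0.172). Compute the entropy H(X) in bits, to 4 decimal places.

2.7702 bits

H = −Σ pᵢ log₂ pᵢ.
−0.138·log₂(0.138) = 0.3943
−0.143·log₂(0.143) = 0.4012
−0.105·log₂(0.105) = 0.3414
−0.100·log₂(0.100) = 0.3322
−0.142·log₂(0.142) = 0.3999
−0.200·log₂(0.200) = 0.4644
−0.172·log₂(0.172) = 0.4368
Sum ≈ 2.7702 → 2.7702 bits.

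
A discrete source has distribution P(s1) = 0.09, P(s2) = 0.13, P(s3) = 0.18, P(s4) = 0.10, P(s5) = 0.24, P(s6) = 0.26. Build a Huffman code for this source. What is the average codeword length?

2.5 bits/symbol

Repeatedly combine the two least-probable nodes; the expected code length is the sum of the merged weights.
merge 9/100 + 1/10 → 19/100
merge 13/100 + 9/50 → 31/100
merge 19/100 + 6/25 → 43/100
merge 13/50 + 31/100 → 57/100
merge 43/100 + 57/100 → 1
L = 19/100 + 31/100 + 43/100 + 57/100 + 1 = 5/2 = 2.5 bits/symbol.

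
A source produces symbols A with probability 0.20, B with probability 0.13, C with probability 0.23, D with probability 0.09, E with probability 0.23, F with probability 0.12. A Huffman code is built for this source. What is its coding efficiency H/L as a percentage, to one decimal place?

Entropy H = −Σ p log₂ p ≈ 2.5021 bits.
Huffman merges: 9/100+3/25→21/100; 13/100+1/5→33/100; 21/100+23/100→11/25; 23/100+33/100→14/25; 11/25+14/25→1. L = 127/50 ≈ 2.5400.
Efficiency = H/L = 2.5021/2.5400 = 98.5%.

98.5%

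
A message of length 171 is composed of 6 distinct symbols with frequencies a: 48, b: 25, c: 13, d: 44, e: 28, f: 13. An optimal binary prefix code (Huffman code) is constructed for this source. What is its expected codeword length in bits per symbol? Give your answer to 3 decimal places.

Probabilities are the counts divided by 171.
Repeatedly combine the two least-probable nodes; the expected code length is the sum of the merged weights.
merge 13/171 + 13/171 → 26/171
merge 25/171 + 26/171 → 17/57
merge 28/171 + 44/171 → 8/19
merge 16/57 + 17/57 → 11/19
merge 8/19 + 11/19 → 1
L = 26/171 + 17/57 + 8/19 + 11/19 + 1 = 419/171 ≈ 2.450 bits/symbol.

2.450 bits/symbol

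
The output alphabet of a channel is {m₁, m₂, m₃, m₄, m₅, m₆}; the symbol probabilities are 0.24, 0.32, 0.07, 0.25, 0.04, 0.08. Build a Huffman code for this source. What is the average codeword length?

Repeatedly combine the two least-probable nodes; the expected code length is the sum of the merged weights.
merge 1/25 + 7/100 → 11/100
merge 2/25 + 11/100 → 19/100
merge 19/100 + 6/25 → 43/100
merge 1/4 + 8/25 → 57/100
merge 43/100 + 57/100 → 1
L = 11/100 + 19/100 + 43/100 + 57/100 + 1 = 23/10 = 2.3 bits/symbol.

2.3 bits/symbol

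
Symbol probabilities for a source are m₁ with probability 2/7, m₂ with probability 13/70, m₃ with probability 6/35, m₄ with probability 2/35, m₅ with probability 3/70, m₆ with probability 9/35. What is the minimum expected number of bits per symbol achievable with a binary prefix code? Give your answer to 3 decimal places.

2.371 bits/symbol

Repeatedly combine the two least-probable nodes; the expected code length is the sum of the merged weights.
merge 3/70 + 2/35 → 1/10
merge 1/10 + 6/35 → 19/70
merge 13/70 + 9/35 → 31/70
merge 19/70 + 2/7 → 39/70
merge 31/70 + 39/70 → 1
L = 1/10 + 19/70 + 31/70 + 39/70 + 1 = 83/35 ≈ 2.371 bits/symbol.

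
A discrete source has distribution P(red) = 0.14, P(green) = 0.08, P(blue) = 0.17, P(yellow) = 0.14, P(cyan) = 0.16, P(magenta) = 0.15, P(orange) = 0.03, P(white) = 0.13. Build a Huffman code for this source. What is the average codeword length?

Repeatedly combine the two least-probable nodes; the expected code length is the sum of the merged weights.
merge 3/100 + 2/25 → 11/100
merge 11/100 + 13/100 → 6/25
merge 7/50 + 7/50 → 7/25
merge 3/20 + 4/25 → 31/100
merge 17/100 + 6/25 → 41/100
merge 7/25 + 31/100 → 59/100
merge 41/100 + 59/100 → 1
L = 11/100 + 6/25 + 7/25 + 31/100 + 41/100 + 59/100 + 1 = 147/50 = 2.94 bits/symbol.

2.94 bits/symbol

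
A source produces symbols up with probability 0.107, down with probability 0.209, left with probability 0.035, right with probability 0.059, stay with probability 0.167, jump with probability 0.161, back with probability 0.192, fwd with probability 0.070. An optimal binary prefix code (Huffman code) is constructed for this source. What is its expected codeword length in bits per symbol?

Repeatedly combine the two least-probable nodes; the expected code length is the sum of the merged weights.
merge 7/200 + 59/1000 → 47/500
merge 7/100 + 47/500 → 41/250
merge 107/1000 + 161/1000 → 67/250
merge 41/250 + 167/1000 → 331/1000
merge 24/125 + 209/1000 → 401/1000
merge 67/250 + 331/1000 → 599/1000
merge 401/1000 + 599/1000 → 1
L = 47/500 + 41/250 + 67/250 + 331/1000 + 401/1000 + 599/1000 + 1 = 2857/1000 = 2.857 bits/symbol.

2.857 bits/symbol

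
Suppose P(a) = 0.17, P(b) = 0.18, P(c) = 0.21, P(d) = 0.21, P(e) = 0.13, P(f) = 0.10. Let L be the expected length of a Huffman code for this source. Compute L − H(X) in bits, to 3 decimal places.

Entropy H = −Σ p log₂ p ≈ 2.5404 bits.
Huffman merges: 1/10+13/100→23/100; 17/100+9/50→7/20; 21/100+21/100→21/50; 23/100+7/20→29/50; 21/50+29/50→1. L = 129/50 ≈ 2.5800.
L − H = 2.5800 − 2.5404 = 0.040 bits.

0.040 bits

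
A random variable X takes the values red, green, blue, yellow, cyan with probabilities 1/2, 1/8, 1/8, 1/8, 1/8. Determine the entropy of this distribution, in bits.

2 bits

Each probability is a power of 1/2, so log₂(1/p) is an integer.
H = Σ p·log₂(1/p) = 1/2·1 + 1/8·3 + 1/8·3 + 1/8·3 + 1/8·3 = 2 bits.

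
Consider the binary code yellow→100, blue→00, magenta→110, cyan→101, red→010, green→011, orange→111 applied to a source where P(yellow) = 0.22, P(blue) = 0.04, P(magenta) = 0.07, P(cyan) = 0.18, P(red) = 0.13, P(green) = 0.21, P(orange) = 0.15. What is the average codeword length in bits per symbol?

2.96 bits/symbol

L̄ = Σ pᵢ·ℓᵢ = 0.22·3 + 0.04·2 + 0.07·3 + 0.18·3 + 0.13·3 + 0.21·3 + 0.15·3 = 2.96 bits/symbol.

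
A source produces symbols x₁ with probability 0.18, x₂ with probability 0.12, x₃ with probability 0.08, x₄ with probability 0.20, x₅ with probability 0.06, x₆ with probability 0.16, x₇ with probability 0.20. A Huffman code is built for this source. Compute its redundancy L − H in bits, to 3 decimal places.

0.041 bits

Entropy H = −Σ p log₂ p ≈ 2.6992 bits.
Huffman merges: 3/50+2/25→7/50; 3/25+7/50→13/50; 4/25+9/50→17/50; 1/5+1/5→2/5; 13/50+17/50→3/5; 2/5+3/5→1. L = 137/50 ≈ 2.7400.
L − H = 2.7400 − 2.6992 = 0.041 bits.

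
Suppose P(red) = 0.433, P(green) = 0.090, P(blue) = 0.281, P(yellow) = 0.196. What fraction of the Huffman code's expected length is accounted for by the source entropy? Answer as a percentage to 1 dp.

97.7%

Entropy H = −Σ p log₂ p ≈ 1.8109 bits.
Huffman merges: 9/100+49/250→143/500; 281/1000+143/500→567/1000; 433/1000+567/1000→1. L = 1853/1000 ≈ 1.8530.
Efficiency = H/L = 1.8109/1.8530 = 97.7%.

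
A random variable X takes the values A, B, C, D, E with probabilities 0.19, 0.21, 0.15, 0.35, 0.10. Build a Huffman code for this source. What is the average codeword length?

2.25 bits/symbol

Repeatedly combine the two least-probable nodes; the expected code length is the sum of the merged weights.
merge 1/10 + 3/20 → 1/4
merge 19/100 + 21/100 → 2/5
merge 1/4 + 7/20 → 3/5
merge 2/5 + 3/5 → 1
L = 1/4 + 2/5 + 3/5 + 1 = 9/4 = 2.25 bits/symbol.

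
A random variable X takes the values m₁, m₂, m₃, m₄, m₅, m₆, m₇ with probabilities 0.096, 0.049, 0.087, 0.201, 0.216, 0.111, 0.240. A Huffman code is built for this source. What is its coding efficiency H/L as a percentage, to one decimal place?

Entropy H = −Σ p log₂ p ≈ 2.6332 bits.
Huffman merges: 49/1000+87/1000→17/125; 12/125+111/1000→207/1000; 17/125+201/1000→337/1000; 207/1000+27/125→423/1000; 6/25+337/1000→577/1000; 423/1000+577/1000→1. L = 67/25 ≈ 2.6800.
Efficiency = H/L = 2.6332/2.6800 = 98.3%.

98.3%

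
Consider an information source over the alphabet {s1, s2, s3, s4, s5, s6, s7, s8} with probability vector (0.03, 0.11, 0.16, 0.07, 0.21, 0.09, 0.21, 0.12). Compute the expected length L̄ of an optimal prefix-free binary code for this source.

Repeatedly combine the two least-probable nodes; the expected code length is the sum of the merged weights.
merge 3/100 + 7/100 → 1/10
merge 9/100 + 1/10 → 19/100
merge 11/100 + 3/25 → 23/100
merge 4/25 + 19/100 → 7/20
merge 21/100 + 21/100 → 21/50
merge 23/100 + 7/20 → 29/50
merge 21/50 + 29/50 → 1
L = 1/10 + 19/100 + 23/100 + 7/20 + 21/50 + 29/50 + 1 = 287/100 = 2.87 bits/symbol.

2.87 bits/symbol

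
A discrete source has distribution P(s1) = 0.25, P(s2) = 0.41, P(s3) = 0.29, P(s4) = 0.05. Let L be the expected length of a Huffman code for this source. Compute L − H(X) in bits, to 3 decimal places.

0.129 bits

Entropy H = −Σ p log₂ p ≈ 1.7614 bits.
Huffman merges: 1/20+1/4→3/10; 29/100+3/10→59/100; 41/100+59/100→1. L = 189/100 ≈ 1.8900.
L − H = 1.8900 − 1.7614 = 0.129 bits.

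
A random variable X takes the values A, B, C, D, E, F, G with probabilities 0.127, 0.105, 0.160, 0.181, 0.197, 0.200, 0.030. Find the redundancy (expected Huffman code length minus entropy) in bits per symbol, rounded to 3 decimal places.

Entropy H = −Σ p log₂ p ≈ 2.6667 bits.
Huffman merges: 3/100+21/200→27/200; 127/1000+27/200→131/500; 4/25+181/1000→341/1000; 197/1000+1/5→397/1000; 131/500+341/1000→603/1000; 397/1000+603/1000→1. L = 1369/500 ≈ 2.7380.
L − H = 2.7380 − 2.6667 = 0.071 bits.

0.071 bits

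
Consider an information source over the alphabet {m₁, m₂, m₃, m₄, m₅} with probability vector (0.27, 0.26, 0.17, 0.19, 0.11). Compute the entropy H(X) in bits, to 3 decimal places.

2.255 bits

H = −Σ pᵢ log₂ pᵢ.
−0.27·log₂(0.27) = 0.5100
−0.26·log₂(0.26) = 0.5053
−0.17·log₂(0.17) = 0.4346
−0.19·log₂(0.19) = 0.4552
−0.11·log₂(0.11) = 0.3503
Sum ≈ 2.2554 → 2.255 bits.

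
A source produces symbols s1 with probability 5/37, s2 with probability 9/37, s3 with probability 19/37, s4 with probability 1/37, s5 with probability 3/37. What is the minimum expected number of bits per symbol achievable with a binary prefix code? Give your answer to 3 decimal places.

1.838 bits/symbol

Repeatedly combine the two least-probable nodes; the expected code length is the sum of the merged weights.
merge 1/37 + 3/37 → 4/37
merge 4/37 + 5/37 → 9/37
merge 9/37 + 9/37 → 18/37
merge 18/37 + 19/37 → 1
L = 4/37 + 9/37 + 18/37 + 1 = 68/37 ≈ 1.838 bits/symbol.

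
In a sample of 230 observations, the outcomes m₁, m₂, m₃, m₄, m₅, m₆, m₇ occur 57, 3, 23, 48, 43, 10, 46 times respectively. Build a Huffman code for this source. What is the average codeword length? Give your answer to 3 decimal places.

2.557 bits/symbol

Probabilities are the counts divided by 230.
Repeatedly combine the two least-probable nodes; the expected code length is the sum of the merged weights.
merge 3/230 + 1/23 → 13/230
merge 13/230 + 1/10 → 18/115
merge 18/115 + 43/230 → 79/230
merge 1/5 + 24/115 → 47/115
merge 57/230 + 79/230 → 68/115
merge 47/115 + 68/115 → 1
L = 13/230 + 18/115 + 79/230 + 47/115 + 68/115 + 1 = 294/115 ≈ 2.557 bits/symbol.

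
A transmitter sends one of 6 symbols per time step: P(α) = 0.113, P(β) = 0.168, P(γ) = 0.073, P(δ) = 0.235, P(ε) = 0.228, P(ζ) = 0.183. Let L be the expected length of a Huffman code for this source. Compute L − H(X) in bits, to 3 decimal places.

0.048 bits

Entropy H = −Σ p log₂ p ≈ 2.4891 bits.
Huffman merges: 73/1000+113/1000→93/500; 21/125+183/1000→351/1000; 93/500+57/250→207/500; 47/200+351/1000→293/500; 207/500+293/500→1. L = 2537/1000 ≈ 2.5370.
L − H = 2.5370 − 2.4891 = 0.048 bits.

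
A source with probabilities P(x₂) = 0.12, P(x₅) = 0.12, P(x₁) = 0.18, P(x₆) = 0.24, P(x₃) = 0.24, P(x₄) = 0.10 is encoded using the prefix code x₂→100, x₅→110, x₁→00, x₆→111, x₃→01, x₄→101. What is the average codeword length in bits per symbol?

2.58 bits/symbol

L̄ = Σ pᵢ·ℓᵢ = 0.12·3 + 0.12·3 + 0.18·2 + 0.24·3 + 0.24·2 + 0.10·3 = 2.58 bits/symbol.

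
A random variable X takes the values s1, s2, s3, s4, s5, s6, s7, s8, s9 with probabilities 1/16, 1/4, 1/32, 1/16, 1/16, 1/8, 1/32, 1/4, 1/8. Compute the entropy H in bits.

2.8125 bits

Each probability is a power of 1/2, so log₂(1/p) is an integer.
H = Σ p·log₂(1/p) = 1/16·4 + 1/4·2 + 1/32·5 + 1/16·4 + 1/16·4 + 1/8·3 + 1/32·5 + 1/4·2 + 1/8·3 = 2.8125 bits.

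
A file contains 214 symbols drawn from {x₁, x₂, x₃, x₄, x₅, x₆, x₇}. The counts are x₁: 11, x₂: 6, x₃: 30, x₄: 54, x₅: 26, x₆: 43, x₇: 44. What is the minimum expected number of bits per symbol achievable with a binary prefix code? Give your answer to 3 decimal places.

Probabilities are the counts divided by 214.
Repeatedly combine the two least-probable nodes; the expected code length is the sum of the merged weights.
merge 3/107 + 11/214 → 17/214
merge 17/214 + 13/107 → 43/214
merge 15/107 + 43/214 → 73/214
merge 43/214 + 22/107 → 87/214
merge 27/107 + 73/214 → 127/214
merge 87/214 + 127/214 → 1
L = 17/214 + 43/214 + 73/214 + 87/214 + 127/214 + 1 = 561/214 ≈ 2.621 bits/symbol.

2.621 bits/symbol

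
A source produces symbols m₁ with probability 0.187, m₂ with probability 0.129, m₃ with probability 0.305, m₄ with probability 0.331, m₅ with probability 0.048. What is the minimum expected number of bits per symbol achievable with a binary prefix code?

Repeatedly combine the two least-probable nodes; the expected code length is the sum of the merged weights.
merge 6/125 + 129/1000 → 177/1000
merge 177/1000 + 187/1000 → 91/250
merge 61/200 + 331/1000 → 159/250
merge 91/250 + 159/250 → 1
L = 177/1000 + 91/250 + 159/250 + 1 = 2177/1000 = 2.177 bits/symbol.

2.177 bits/symbol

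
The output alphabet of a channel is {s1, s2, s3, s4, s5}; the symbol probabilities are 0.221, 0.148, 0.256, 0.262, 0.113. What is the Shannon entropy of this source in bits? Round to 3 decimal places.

2.254 bits

H = −Σ pᵢ log₂ pᵢ.
−0.221·log₂(0.221) = 0.4813
−0.148·log₂(0.148) = 0.4079
−0.256·log₂(0.256) = 0.5032
−0.262·log₂(0.262) = 0.5063
−0.113·log₂(0.113) = 0.3555
Sum ≈ 2.2542 → 2.254 bits.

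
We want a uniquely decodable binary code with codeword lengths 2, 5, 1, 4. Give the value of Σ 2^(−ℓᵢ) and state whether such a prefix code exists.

With common denominator 2^5 = 32: Σ 2^(−ℓᵢ) = 8/32 + 1/32 + 16/32 + 2/32 = 27/32 = 0.84375.
Kraft's inequality requires Σ ≤ 1; here Σ = 0.84375 ≤ 1, so such a prefix code exists.

0.84375; yes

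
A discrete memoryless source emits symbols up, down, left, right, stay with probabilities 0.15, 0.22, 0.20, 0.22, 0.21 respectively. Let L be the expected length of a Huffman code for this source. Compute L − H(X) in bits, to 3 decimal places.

0.041 bits

Entropy H = −Σ p log₂ p ≈ 2.3089 bits.
Huffman merges: 3/20+1/5→7/20; 21/100+11/50→43/100; 11/50+7/20→57/100; 43/100+57/100→1. L = 47/20 ≈ 2.3500.
L − H = 2.3500 − 2.3089 = 0.041 bits.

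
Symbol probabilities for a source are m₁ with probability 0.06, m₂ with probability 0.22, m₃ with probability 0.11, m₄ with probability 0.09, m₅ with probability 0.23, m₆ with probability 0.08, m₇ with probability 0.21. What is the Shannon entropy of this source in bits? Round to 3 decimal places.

H = −Σ pᵢ log₂ pᵢ.
−0.06·log₂(0.06) = 0.2435
−0.22·log₂(0.22) = 0.4806
−0.11·log₂(0.11) = 0.3503
−0.09·log₂(0.09) = 0.3127
−0.23·log₂(0.23) = 0.4877
−0.08·log₂(0.08) = 0.2915
−0.21·log₂(0.21) = 0.4728
Sum ≈ 2.6390 → 2.639 bits.

2.639 bits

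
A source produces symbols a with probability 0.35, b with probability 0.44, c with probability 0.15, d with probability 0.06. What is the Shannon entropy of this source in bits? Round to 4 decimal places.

1.7053 bits

H = −Σ pᵢ log₂ pᵢ.
−0.35·log₂(0.35) = 0.5301
−0.44·log₂(0.44) = 0.5211
−0.15·log₂(0.15) = 0.4105
−0.06·log₂(0.06) = 0.2435
Sum ≈ 1.7053 → 1.7053 bits.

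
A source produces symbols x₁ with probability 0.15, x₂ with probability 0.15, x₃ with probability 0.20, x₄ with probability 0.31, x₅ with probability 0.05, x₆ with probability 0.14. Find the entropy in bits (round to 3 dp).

H = −Σ pᵢ log₂ pᵢ.
−0.15·log₂(0.15) = 0.4105
−0.15·log₂(0.15) = 0.4105
−0.20·log₂(0.20) = 0.4644
−0.31·log₂(0.31) = 0.5238
−0.05·log₂(0.05) = 0.2161
−0.14·log₂(0.14) = 0.3971
Sum ≈ 2.4225 → 2.422 bits.

2.422 bits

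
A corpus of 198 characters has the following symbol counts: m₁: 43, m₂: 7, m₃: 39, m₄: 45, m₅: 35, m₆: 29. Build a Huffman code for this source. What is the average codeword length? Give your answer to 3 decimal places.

Probabilities are the counts divided by 198.
Repeatedly combine the two least-probable nodes; the expected code length is the sum of the merged weights.
merge 7/198 + 29/198 → 2/11
merge 35/198 + 2/11 → 71/198
merge 13/66 + 43/198 → 41/99
merge 5/22 + 71/198 → 58/99
merge 41/99 + 58/99 → 1
L = 2/11 + 71/198 + 41/99 + 58/99 + 1 = 503/198 ≈ 2.540 bits/symbol.

2.540 bits/symbol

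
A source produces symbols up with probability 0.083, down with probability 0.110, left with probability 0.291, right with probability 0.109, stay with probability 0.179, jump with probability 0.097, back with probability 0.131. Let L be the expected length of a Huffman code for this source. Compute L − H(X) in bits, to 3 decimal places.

Entropy H = −Σ p log₂ p ≈ 2.6700 bits.
Huffman merges: 83/1000+97/1000→9/50; 109/1000+11/100→219/1000; 131/1000+179/1000→31/100; 9/50+219/1000→399/1000; 291/1000+31/100→601/1000; 399/1000+601/1000→1. L = 2709/1000 ≈ 2.7090.
L − H = 2.7090 − 2.6700 = 0.039 bits.

0.039 bits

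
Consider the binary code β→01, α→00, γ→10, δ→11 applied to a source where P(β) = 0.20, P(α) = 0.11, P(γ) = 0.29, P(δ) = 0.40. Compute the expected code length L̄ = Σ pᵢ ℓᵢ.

L̄ = Σ pᵢ·ℓᵢ = 0.20·2 + 0.11·2 + 0.29·2 + 0.40·2 = 2 bits/symbol.

2 bits/symbol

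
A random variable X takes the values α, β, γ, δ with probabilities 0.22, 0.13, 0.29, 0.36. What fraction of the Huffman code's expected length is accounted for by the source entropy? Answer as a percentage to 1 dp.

96.1%

Entropy H = −Σ p log₂ p ≈ 1.9117 bits.
Huffman merges: 13/100+11/50→7/20; 29/100+7/20→16/25; 9/25+16/25→1. L = 199/100 ≈ 1.9900.
Efficiency = H/L = 1.9117/1.9900 = 96.1%.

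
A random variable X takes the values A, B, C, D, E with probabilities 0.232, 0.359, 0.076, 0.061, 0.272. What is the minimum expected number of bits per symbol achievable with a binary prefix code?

2.137 bits/symbol

Repeatedly combine the two least-probable nodes; the expected code length is the sum of the merged weights.
merge 61/1000 + 19/250 → 137/1000
merge 137/1000 + 29/125 → 369/1000
merge 34/125 + 359/1000 → 631/1000
merge 369/1000 + 631/1000 → 1
L = 137/1000 + 369/1000 + 631/1000 + 1 = 2137/1000 = 2.137 bits/symbol.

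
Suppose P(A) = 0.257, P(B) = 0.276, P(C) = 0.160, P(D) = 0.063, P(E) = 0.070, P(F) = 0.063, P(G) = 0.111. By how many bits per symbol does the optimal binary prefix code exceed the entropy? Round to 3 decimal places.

Entropy H = −Σ p log₂ p ≈ 2.5625 bits.
Huffman merges: 63/1000+63/1000→63/500; 7/100+111/1000→181/1000; 63/500+4/25→143/500; 181/1000+257/1000→219/500; 69/250+143/500→281/500; 219/500+281/500→1. L = 2593/1000 ≈ 2.5930.
L − H = 2.5930 − 2.5625 = 0.030 bits.

0.030 bits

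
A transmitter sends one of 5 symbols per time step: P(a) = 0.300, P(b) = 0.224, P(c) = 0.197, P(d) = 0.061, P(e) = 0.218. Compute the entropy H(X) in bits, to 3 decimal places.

H = −Σ pᵢ log₂ pᵢ.
−0.300·log₂(0.300) = 0.5211
−0.224·log₂(0.224) = 0.4835
−0.197·log₂(0.197) = 0.4617
−0.061·log₂(0.061) = 0.2461
−0.218·log₂(0.218) = 0.4791
Sum ≈ 2.1915 → 2.192 bits.

2.192 bits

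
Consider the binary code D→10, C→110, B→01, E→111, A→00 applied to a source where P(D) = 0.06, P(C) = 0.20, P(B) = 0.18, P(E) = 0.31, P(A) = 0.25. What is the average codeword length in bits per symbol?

2.51 bits/symbol

L̄ = Σ pᵢ·ℓᵢ = 0.06·2 + 0.20·3 + 0.18·2 + 0.31·3 + 0.25·2 = 2.51 bits/symbol.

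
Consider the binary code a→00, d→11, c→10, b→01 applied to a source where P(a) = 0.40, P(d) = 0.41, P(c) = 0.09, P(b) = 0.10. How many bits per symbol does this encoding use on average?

L̄ = Σ pᵢ·ℓᵢ = 0.40·2 + 0.41·2 + 0.09·2 + 0.10·2 = 2 bits/symbol.

2 bits/symbol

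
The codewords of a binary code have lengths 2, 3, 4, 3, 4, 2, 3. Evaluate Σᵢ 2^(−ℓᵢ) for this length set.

With common denominator 2^4 = 16: Σ 2^(−ℓᵢ) = 4/16 + 2/16 + 1/16 + 2/16 + 1/16 + 4/16 + 2/16 = 16/16 = 1.

1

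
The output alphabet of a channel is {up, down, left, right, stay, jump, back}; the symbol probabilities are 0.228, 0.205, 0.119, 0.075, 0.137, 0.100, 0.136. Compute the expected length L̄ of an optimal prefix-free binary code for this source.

Repeatedly combine the two least-probable nodes; the expected code length is the sum of the merged weights.
merge 3/40 + 1/10 → 7/40
merge 119/1000 + 17/125 → 51/200
merge 137/1000 + 7/40 → 39/125
merge 41/200 + 57/250 → 433/1000
merge 51/200 + 39/125 → 567/1000
merge 433/1000 + 567/1000 → 1
L = 7/40 + 51/200 + 39/125 + 433/1000 + 567/1000 + 1 = 1371/500 = 2.742 bits/symbol.

2.742 bits/symbol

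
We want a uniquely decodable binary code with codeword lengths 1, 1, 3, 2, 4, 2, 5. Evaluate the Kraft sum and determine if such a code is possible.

1.71875; no

With common denominator 2^5 = 32: Σ 2^(−ℓᵢ) = 16/32 + 16/32 + 4/32 + 8/32 + 2/32 + 8/32 + 1/32 = 55/32 = 1.71875.
Kraft's inequality requires Σ ≤ 1; here Σ = 1.71875 > 1, so no such prefix code exists.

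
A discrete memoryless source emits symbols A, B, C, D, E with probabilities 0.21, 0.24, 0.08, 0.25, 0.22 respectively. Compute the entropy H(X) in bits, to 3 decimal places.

H = −Σ pᵢ log₂ pᵢ.
−0.21·log₂(0.21) = 0.4728
−0.24·log₂(0.24) = 0.4941
−0.08·log₂(0.08) = 0.2915
−0.25·log₂(0.25) = 0.5000
−0.22·log₂(0.22) = 0.4806
Sum ≈ 2.2390 → 2.239 bits.

2.239 bits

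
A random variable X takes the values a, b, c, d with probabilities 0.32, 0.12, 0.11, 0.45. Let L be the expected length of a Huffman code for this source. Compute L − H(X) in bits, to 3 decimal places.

Entropy H = −Σ p log₂ p ≈ 1.7618 bits.
Huffman merges: 11/100+3/25→23/100; 23/100+8/25→11/20; 9/20+11/20→1. L = 89/50 ≈ 1.7800.
L − H = 1.7800 − 1.7618 = 0.018 bits.

0.018 bits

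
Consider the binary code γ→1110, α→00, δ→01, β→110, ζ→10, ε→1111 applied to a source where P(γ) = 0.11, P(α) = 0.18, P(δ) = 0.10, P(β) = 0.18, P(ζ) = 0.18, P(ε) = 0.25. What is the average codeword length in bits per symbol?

2.9 bits/symbol

L̄ = Σ pᵢ·ℓᵢ = 0.11·4 + 0.18·2 + 0.10·2 + 0.18·3 + 0.18·2 + 0.25·4 = 2.9 bits/symbol.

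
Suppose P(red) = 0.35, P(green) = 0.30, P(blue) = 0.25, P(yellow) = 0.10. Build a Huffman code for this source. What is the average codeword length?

2 bits/symbol

Repeatedly combine the two least-probable nodes; the expected code length is the sum of the merged weights.
merge 1/10 + 1/4 → 7/20
merge 3/10 + 7/20 → 13/20
merge 7/20 + 13/20 → 1
L = 7/20 + 13/20 + 1 = 2 bits/symbol.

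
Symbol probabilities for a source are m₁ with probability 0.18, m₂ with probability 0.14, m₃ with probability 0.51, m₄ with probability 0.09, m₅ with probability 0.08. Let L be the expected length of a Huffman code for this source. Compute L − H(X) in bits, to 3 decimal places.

0.028 bits

Entropy H = −Σ p log₂ p ≈ 1.9420 bits.
Huffman merges: 2/25+9/100→17/100; 7/50+17/100→31/100; 9/50+31/100→49/100; 49/100+51/100→1. L = 197/100 ≈ 1.9700.
L − H = 1.9700 − 1.9420 = 0.028 bits.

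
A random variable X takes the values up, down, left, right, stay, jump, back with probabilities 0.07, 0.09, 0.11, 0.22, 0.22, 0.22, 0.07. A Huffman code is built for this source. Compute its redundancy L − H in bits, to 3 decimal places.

0.038 bits

Entropy H = −Σ p log₂ p ≈ 2.6418 bits.
Huffman merges: 7/100+7/100→7/50; 9/100+11/100→1/5; 7/50+1/5→17/50; 11/50+11/50→11/25; 11/50+17/50→14/25; 11/25+14/25→1. L = 67/25 ≈ 2.6800.
L − H = 2.6800 − 2.6418 = 0.038 bits.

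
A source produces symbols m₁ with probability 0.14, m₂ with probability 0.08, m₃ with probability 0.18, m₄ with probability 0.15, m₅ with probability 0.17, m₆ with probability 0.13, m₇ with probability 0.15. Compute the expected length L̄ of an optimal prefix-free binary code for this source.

2.82 bits/symbol

Repeatedly combine the two least-probable nodes; the expected code length is the sum of the merged weights.
merge 2/25 + 13/100 → 21/100
merge 7/50 + 3/20 → 29/100
merge 3/20 + 17/100 → 8/25
merge 9/50 + 21/100 → 39/100
merge 29/100 + 8/25 → 61/100
merge 39/100 + 61/100 → 1
L = 21/100 + 29/100 + 8/25 + 39/100 + 61/100 + 1 = 141/50 = 2.82 bits/symbol.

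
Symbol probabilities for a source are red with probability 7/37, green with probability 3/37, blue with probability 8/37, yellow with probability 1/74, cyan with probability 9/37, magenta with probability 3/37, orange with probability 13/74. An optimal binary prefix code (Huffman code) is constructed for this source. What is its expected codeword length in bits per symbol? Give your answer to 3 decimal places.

2.622 bits/symbol

Repeatedly combine the two least-probable nodes; the expected code length is the sum of the merged weights.
merge 1/74 + 3/37 → 7/74
merge 3/37 + 7/74 → 13/74
merge 13/74 + 13/74 → 13/37
merge 7/37 + 8/37 → 15/37
merge 9/37 + 13/37 → 22/37
merge 15/37 + 22/37 → 1
L = 7/74 + 13/74 + 13/37 + 15/37 + 22/37 + 1 = 97/37 ≈ 2.622 bits/symbol.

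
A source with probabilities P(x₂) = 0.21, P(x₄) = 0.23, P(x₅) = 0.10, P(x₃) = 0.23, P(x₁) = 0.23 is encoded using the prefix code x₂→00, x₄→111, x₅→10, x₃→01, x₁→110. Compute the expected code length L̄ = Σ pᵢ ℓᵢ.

2.46 bits/symbol

L̄ = Σ pᵢ·ℓᵢ = 0.21·2 + 0.23·3 + 0.10·2 + 0.23·2 + 0.23·3 = 2.46 bits/symbol.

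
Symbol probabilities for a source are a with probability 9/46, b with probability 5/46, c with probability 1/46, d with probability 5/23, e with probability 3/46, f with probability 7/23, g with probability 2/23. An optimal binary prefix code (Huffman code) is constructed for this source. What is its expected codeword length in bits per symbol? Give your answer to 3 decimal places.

2.543 bits/symbol

Repeatedly combine the two least-probable nodes; the expected code length is the sum of the merged weights.
merge 1/46 + 3/46 → 2/23
merge 2/23 + 2/23 → 4/23
merge 5/46 + 4/23 → 13/46
merge 9/46 + 5/23 → 19/46
merge 13/46 + 7/23 → 27/46
merge 19/46 + 27/46 → 1
L = 2/23 + 4/23 + 13/46 + 19/46 + 27/46 + 1 = 117/46 ≈ 2.543 bits/symbol.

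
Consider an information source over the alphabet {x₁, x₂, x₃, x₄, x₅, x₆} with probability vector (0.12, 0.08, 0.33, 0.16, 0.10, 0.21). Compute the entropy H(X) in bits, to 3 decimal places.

H = −Σ pᵢ log₂ pᵢ.
−0.12·log₂(0.12) = 0.3671
−0.08·log₂(0.08) = 0.2915
−0.33·log₂(0.33) = 0.5278
−0.16·log₂(0.16) = 0.4230
−0.10·log₂(0.10) = 0.3322
−0.21·log₂(0.21) = 0.4728
Sum ≈ 2.4144 → 2.414 bits.

2.414 bits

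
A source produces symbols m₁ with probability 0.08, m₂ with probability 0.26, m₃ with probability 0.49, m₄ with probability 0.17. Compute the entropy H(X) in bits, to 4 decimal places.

1.7357 bits

H = −Σ pᵢ log₂ pᵢ.
−0.08·log₂(0.08) = 0.2915
−0.26·log₂(0.26) = 0.5053
−0.49·log₂(0.49) = 0.5043
−0.17·log₂(0.17) = 0.4346
Sum ≈ 1.7357 → 1.7357 bits.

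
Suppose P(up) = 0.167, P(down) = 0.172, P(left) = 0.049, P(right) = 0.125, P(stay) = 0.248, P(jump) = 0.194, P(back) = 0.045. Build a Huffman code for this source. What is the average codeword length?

2.652 bits/symbol

Repeatedly combine the two least-probable nodes; the expected code length is the sum of the merged weights.
merge 9/200 + 49/1000 → 47/500
merge 47/500 + 1/8 → 219/1000
merge 167/1000 + 43/250 → 339/1000
merge 97/500 + 219/1000 → 413/1000
merge 31/125 + 339/1000 → 587/1000
merge 413/1000 + 587/1000 → 1
L = 47/500 + 219/1000 + 339/1000 + 413/1000 + 587/1000 + 1 = 663/250 = 2.652 bits/symbol.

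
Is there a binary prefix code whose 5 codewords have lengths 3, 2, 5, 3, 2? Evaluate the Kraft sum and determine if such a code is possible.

0.78125; yes

With common denominator 2^5 = 32: Σ 2^(−ℓᵢ) = 4/32 + 8/32 + 1/32 + 4/32 + 8/32 = 25/32 = 0.78125.
Kraft's inequality requires Σ ≤ 1; here Σ = 0.78125 ≤ 1, so such a prefix code exists.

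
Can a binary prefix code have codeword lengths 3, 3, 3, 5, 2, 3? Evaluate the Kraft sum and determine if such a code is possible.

0.78125; yes

With common denominator 2^5 = 32: Σ 2^(−ℓᵢ) = 4/32 + 4/32 + 4/32 + 1/32 + 8/32 + 4/32 = 25/32 = 0.78125.
Kraft's inequality requires Σ ≤ 1; here Σ = 0.78125 ≤ 1, so such a prefix code exists.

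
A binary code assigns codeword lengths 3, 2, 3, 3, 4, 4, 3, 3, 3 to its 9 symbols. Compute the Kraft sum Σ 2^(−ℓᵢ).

1.125

With common denominator 2^4 = 16: Σ 2^(−ℓᵢ) = 2/16 + 4/16 + 2/16 + 2/16 + 1/16 + 1/16 + 2/16 + 2/16 + 2/16 = 18/16 = 1.125.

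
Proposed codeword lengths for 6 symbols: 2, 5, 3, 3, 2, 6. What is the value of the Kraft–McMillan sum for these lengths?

With common denominator 2^6 = 64: Σ 2^(−ℓᵢ) = 16/64 + 2/64 + 8/64 + 8/64 + 16/64 + 1/64 = 51/64 = 0.796875.

0.796875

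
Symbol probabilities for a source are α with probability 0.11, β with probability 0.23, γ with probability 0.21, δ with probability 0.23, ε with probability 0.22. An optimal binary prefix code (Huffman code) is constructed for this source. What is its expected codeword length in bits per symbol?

Repeatedly combine the two least-probable nodes; the expected code length is the sum of the merged weights.
merge 11/100 + 21/100 → 8/25
merge 11/50 + 23/100 → 9/20
merge 23/100 + 8/25 → 11/20
merge 9/20 + 11/20 → 1
L = 8/25 + 9/20 + 11/20 + 1 = 58/25 = 2.32 bits/symbol.

2.32 bits/symbol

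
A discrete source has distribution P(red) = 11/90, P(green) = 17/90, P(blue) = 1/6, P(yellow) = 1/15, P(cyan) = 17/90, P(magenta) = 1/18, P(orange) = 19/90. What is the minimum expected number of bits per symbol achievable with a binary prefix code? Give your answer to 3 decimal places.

2.722 bits/symbol

Repeatedly combine the two least-probable nodes; the expected code length is the sum of the merged weights.
merge 1/18 + 1/15 → 11/90
merge 11/90 + 11/90 → 11/45
merge 1/6 + 17/90 → 16/45
merge 17/90 + 19/90 → 2/5
merge 11/45 + 16/45 → 3/5
merge 2/5 + 3/5 → 1
L = 11/90 + 11/45 + 16/45 + 2/5 + 3/5 + 1 = 49/18 ≈ 2.722 bits/symbol.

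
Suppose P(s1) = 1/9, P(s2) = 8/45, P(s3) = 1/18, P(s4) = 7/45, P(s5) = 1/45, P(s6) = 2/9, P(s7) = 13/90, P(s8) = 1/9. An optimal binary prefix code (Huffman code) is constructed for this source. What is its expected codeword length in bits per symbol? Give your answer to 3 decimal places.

2.856 bits/symbol

Repeatedly combine the two least-probable nodes; the expected code length is the sum of the merged weights.
merge 1/45 + 1/18 → 7/90
merge 7/90 + 1/9 → 17/90
merge 1/9 + 13/90 → 23/90
merge 7/45 + 8/45 → 1/3
merge 17/90 + 2/9 → 37/90
merge 23/90 + 1/3 → 53/90
merge 37/90 + 53/90 → 1
L = 7/90 + 17/90 + 23/90 + 1/3 + 37/90 + 53/90 + 1 = 257/90 ≈ 2.856 bits/symbol.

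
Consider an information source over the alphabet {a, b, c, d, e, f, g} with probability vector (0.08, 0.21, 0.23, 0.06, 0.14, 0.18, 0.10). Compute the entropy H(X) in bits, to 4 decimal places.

2.6701 bits

H = −Σ pᵢ log₂ pᵢ.
−0.08·log₂(0.08) = 0.2915
−0.21·log₂(0.21) = 0.4728
−0.23·log₂(0.23) = 0.4877
−0.06·log₂(0.06) = 0.2435
−0.14·log₂(0.14) = 0.3971
−0.18·log₂(0.18) = 0.4453
−0.10·log₂(0.10) = 0.3322
Sum ≈ 2.6701 → 2.6701 bits.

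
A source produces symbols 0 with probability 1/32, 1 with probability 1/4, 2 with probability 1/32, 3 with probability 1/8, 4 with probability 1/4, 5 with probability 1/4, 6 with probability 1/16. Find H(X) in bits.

2.4375 bits

Each probability is a power of 1/2, so log₂(1/p) is an integer.
H = Σ p·log₂(1/p) = 1/32·5 + 1/4·2 + 1/32·5 + 1/8·3 + 1/4·2 + 1/4·2 + 1/16·4 = 2.4375 bits.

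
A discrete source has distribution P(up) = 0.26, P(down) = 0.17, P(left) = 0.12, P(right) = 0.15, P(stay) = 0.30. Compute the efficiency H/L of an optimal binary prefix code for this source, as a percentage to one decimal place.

98.6%

Entropy H = −Σ p log₂ p ≈ 2.2386 bits.
Huffman merges: 3/25+3/20→27/100; 17/100+13/50→43/100; 27/100+3/10→57/100; 43/100+57/100→1. L = 227/100 ≈ 2.2700.
Efficiency = H/L = 2.2386/2.2700 = 98.6%.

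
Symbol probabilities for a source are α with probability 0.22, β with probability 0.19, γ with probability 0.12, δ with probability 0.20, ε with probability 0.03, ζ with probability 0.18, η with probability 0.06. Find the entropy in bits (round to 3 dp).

2.608 bits

H = −Σ pᵢ log₂ pᵢ.
−0.22·log₂(0.22) = 0.4806
−0.19·log₂(0.19) = 0.4552
−0.12·log₂(0.12) = 0.3671
−0.20·log₂(0.20) = 0.4644
−0.03·log₂(0.03) = 0.1518
−0.18·log₂(0.18) = 0.4453
−0.06·log₂(0.06) = 0.2435
Sum ≈ 2.6079 → 2.608 bits.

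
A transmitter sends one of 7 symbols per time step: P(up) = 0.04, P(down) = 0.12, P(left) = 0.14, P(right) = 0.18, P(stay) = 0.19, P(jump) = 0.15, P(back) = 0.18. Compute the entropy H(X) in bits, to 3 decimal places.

2.706 bits

H = −Σ pᵢ log₂ pᵢ.
−0.04·log₂(0.04) = 0.1858
−0.12·log₂(0.12) = 0.3671
−0.14·log₂(0.14) = 0.3971
−0.18·log₂(0.18) = 0.4453
−0.19·log₂(0.19) = 0.4552
−0.15·log₂(0.15) = 0.4105
−0.18·log₂(0.18) = 0.4453
Sum ≈ 2.7063 → 2.706 bits.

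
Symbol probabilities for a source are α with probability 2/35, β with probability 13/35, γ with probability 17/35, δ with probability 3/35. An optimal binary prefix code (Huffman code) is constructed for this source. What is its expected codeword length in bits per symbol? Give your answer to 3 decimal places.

1.657 bits/symbol

Repeatedly combine the two least-probable nodes; the expected code length is the sum of the merged weights.
merge 2/35 + 3/35 → 1/7
merge 1/7 + 13/35 → 18/35
merge 17/35 + 18/35 → 1
L = 1/7 + 18/35 + 1 = 58/35 ≈ 1.657 bits/symbol.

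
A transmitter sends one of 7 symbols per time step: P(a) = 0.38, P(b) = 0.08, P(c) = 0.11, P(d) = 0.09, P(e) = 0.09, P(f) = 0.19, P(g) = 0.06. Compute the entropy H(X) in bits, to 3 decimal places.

H = −Σ pᵢ log₂ pᵢ.
−0.38·log₂(0.38) = 0.5305
−0.08·log₂(0.08) = 0.2915
−0.11·log₂(0.11) = 0.3503
−0.09·log₂(0.09) = 0.3127
−0.09·log₂(0.09) = 0.3127
−0.19·log₂(0.19) = 0.4552
−0.06·log₂(0.06) = 0.2435
Sum ≈ 2.4963 → 2.496 bits.

2.496 bits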